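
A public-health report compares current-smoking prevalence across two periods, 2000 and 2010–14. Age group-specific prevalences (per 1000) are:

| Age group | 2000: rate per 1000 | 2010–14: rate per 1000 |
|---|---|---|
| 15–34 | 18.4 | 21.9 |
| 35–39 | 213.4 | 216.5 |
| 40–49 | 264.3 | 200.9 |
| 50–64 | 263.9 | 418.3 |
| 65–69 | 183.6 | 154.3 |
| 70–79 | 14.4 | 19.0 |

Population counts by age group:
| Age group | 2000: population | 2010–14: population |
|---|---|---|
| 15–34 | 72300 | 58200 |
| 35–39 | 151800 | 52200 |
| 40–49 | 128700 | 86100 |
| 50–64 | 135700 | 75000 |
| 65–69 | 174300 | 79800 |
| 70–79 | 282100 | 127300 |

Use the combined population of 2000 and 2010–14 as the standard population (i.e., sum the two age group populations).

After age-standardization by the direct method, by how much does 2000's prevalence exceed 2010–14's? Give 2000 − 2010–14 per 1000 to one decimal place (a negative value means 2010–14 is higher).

-10.1

Combined standard total = 1423500; weights = 0.0917, 0.1433, 0.1509, 0.1480, 0.1785, 0.2876.
2000: 0.0917×18.4 + 0.1433×213.4 + 0.1509×264.3 + 0.1480×263.9 + 0.1785×183.6 + 0.2876×14.4 = 148.1267 per 1000.
2010–14: 0.0917×21.9 + 0.1433×216.5 + 0.1509×200.9 + 0.1480×418.3 + 0.1785×154.3 + 0.2876×19.0 = 158.2714 per 1000.
Difference = 148.1267 − 158.2714 = -10.1447.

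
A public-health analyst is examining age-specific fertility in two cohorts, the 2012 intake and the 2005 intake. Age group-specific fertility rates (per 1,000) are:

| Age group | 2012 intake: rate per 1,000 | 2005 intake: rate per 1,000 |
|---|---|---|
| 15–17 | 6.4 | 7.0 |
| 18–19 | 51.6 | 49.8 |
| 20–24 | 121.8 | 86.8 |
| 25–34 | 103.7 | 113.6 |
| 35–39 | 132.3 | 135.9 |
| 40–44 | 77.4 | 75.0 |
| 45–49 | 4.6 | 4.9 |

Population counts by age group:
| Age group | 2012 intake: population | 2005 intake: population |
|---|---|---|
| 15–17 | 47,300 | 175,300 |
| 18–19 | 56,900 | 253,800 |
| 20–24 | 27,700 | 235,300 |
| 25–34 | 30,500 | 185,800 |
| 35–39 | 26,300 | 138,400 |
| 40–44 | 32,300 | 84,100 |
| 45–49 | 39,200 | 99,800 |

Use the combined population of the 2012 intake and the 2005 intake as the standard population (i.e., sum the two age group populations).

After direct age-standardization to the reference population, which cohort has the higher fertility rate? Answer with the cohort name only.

Combined standard total = 1,432,700; weights = 0.1554, 0.2169, 0.1836, 0.1510, 0.1150, 0.0812, 0.0970.
The 2012 intake: 0.1554×6.4 + 0.2169×51.6 + 0.1836×121.8 + 0.1510×103.7 + 0.1150×132.3 + 0.0812×77.4 + 0.0970×4.6 = 72.1428 per 1,000.
The 2005 intake: 0.1554×7.0 + 0.2169×49.8 + 0.1836×86.8 + 0.1510×113.6 + 0.1150×135.9 + 0.0812×75.0 + 0.0970×4.9 = 67.1634 per 1,000.
The crude rates (61.24 vs 69.09) would put the 2005 intake higher, but that reflects its age composition; once standardized to a common age structure, the 2012 intake has the higher underlying rate.

2012 intake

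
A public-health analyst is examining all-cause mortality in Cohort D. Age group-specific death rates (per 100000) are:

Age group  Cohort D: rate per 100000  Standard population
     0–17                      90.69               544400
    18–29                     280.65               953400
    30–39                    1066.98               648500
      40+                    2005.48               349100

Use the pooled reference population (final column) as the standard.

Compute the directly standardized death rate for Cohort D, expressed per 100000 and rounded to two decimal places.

684.86

Standard total = 2495400; weights = 0.2182, 0.3821, 0.2599, 0.1399.
Standardized rate: 0.2182×90.69 + 0.3821×280.65 + 0.2599×1066.98 + 0.1399×2005.48 = 684.8573 per 100000.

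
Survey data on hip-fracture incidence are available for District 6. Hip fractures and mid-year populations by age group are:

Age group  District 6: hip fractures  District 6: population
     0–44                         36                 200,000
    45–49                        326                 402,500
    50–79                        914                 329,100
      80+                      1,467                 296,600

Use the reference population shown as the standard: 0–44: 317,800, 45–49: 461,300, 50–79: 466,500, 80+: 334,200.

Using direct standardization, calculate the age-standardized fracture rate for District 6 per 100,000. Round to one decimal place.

213.9

Age-specific rates per 100,000 for District 6: 18.00, 80.99, 277.73, 494.61.
Standard total = 1,579,800; weights = 0.2012, 0.2920, 0.2953, 0.2115.
Standardized rate: 0.2012×18.00 + 0.2920×80.99 + 0.2953×277.73 + 0.2115×494.61 = 213.9130 per 100,000.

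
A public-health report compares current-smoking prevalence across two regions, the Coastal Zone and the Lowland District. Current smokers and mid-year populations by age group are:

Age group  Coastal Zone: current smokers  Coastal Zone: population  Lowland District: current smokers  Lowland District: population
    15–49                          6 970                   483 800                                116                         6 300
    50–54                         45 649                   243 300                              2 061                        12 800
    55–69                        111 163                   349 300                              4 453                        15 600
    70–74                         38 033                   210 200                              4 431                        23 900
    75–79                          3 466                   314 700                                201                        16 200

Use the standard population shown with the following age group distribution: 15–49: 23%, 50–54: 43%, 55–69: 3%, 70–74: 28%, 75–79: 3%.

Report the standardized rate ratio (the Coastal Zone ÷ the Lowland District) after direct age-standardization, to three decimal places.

1.076

Age-specific rates per 1 000 for the Coastal Zone: 14.407, 187.624, 318.245, 180.937, 11.014.
For the Lowland District: 18.413, 161.016, 285.449, 185.397, 12.407.
Standard weights: 0.23, 0.43, 0.03, 0.28, 0.03.
The Coastal Zone: 0.2300×14.407 + 0.4300×187.624 + 0.0300×318.245 + 0.2800×180.937 + 0.0300×11.014 = 144.5322 per 1 000.
The Lowland District: 0.2300×18.413 + 0.4300×161.016 + 0.0300×285.449 + 0.2800×185.397 + 0.0300×12.407 = 134.3186 per 1 000.
Ratio = 144.5322 ÷ 134.3186 = 1.07604.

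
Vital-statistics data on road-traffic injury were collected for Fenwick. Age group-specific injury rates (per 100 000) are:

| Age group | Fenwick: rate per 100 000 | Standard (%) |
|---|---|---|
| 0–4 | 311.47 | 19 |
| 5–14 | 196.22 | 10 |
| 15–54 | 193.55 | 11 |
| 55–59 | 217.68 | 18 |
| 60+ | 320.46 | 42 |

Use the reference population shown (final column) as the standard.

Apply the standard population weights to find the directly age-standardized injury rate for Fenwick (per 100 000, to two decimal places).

Standard weights: 0.19, 0.10, 0.11, 0.18, 0.42.
Standardized rate: 0.1900×311.47 + 0.1000×196.22 + 0.1100×193.55 + 0.1800×217.68 + 0.4200×320.46 = 273.8674 per 100 000.

273.87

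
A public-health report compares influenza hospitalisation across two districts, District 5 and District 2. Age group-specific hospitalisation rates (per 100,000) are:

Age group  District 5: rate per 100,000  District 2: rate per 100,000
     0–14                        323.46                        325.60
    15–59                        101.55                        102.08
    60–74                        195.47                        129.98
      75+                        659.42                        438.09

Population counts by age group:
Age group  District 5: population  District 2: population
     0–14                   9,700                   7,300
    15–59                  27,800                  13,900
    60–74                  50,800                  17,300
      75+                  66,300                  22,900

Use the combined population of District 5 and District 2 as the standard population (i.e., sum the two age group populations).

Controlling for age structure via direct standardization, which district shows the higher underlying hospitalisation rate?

Combined standard total = 216,000; weights = 0.0787, 0.1931, 0.3153, 0.4130.
District 5: 0.0787×323.46 + 0.1931×101.55 + 0.3153×195.47 + 0.4130×659.42 = 379.0057 per 100,000.
District 2: 0.0787×325.60 + 0.1931×102.08 + 0.3153×129.98 + 0.4130×438.09 = 267.2278 per 100,000.

District 5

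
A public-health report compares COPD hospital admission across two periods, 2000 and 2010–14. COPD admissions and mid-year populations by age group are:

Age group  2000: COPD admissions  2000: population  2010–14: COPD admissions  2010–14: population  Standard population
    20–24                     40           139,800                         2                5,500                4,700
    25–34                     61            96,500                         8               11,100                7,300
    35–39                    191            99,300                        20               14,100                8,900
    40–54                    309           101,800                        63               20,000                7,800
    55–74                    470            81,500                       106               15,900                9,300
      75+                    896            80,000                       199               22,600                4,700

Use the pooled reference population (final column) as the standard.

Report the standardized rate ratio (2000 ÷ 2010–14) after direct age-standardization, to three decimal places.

1.037

Age-specific rates per 10,000 for 2000: 2.86, 6.32, 19.23, 30.35, 57.67, 112.00.
For 2010–14: 3.64, 7.21, 14.18, 31.50, 66.67, 88.05.
Standard total = 42,700; weights = 0.1101, 0.1710, 0.2084, 0.1827, 0.2178, 0.1101.
2000: 0.1101×2.86 + 0.1710×6.32 + 0.2084×19.23 + 0.1827×30.35 + 0.2178×57.67 + 0.1101×112.00 = 35.8374 per 10,000.
2010–14: 0.1101×3.64 + 0.1710×7.21 + 0.2084×14.18 + 0.1827×31.50 + 0.2178×66.67 + 0.1101×88.05 = 34.5549 per 10,000.
Ratio = 35.8374 ÷ 34.5549 = 1.03712.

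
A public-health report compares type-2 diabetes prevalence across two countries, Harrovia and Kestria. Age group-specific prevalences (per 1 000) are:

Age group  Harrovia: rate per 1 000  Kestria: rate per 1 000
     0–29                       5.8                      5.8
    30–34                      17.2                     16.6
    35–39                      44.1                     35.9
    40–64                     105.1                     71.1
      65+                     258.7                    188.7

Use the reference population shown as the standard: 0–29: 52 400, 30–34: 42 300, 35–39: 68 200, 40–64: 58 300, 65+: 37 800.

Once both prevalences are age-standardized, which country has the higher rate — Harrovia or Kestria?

Standard total = 259 000; weights = 0.2023, 0.1633, 0.2633, 0.2251, 0.1459.
Harrovia: 0.2023×5.8 + 0.1633×17.2 + 0.2633×44.1 + 0.2251×105.1 + 0.1459×258.7 = 77.0088 per 1 000.
Kestria: 0.2023×5.8 + 0.1633×16.6 + 0.2633×35.9 + 0.2251×71.1 + 0.1459×188.7 = 56.8821 per 1 000.

Harrovia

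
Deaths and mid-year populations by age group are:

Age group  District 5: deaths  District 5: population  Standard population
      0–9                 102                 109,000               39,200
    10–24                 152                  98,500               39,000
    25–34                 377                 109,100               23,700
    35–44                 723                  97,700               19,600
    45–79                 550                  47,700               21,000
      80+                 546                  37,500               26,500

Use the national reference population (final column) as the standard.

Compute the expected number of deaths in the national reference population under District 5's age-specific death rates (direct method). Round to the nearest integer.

952

Age-specific rates per 100,000 for District 5: 93.58, 154.31, 345.55, 740.02, 1153.04, 1456.00.
Expected deaths = Σ (standard pop × age-specific rate ÷ 100,000)
= 39,200×93.58/100,000 + 39,000×154.31/100,000 + 23,700×345.55/100,000 + 19,600×740.02/100,000 + 21,000×1153.04/100,000 + 26,500×1456.00/100,000
= 36.68 + 60.18 + 81.90 + 145.04 + 242.14 + 385.84 = 951.78.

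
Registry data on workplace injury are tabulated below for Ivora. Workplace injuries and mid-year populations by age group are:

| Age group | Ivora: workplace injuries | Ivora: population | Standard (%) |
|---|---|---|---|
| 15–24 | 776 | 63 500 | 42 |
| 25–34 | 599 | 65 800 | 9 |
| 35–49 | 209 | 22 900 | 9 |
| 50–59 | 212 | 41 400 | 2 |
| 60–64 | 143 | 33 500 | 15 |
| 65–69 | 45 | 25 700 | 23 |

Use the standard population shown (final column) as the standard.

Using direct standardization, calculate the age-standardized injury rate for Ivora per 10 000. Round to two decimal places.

Age-specific rates per 10 000 for Ivora: 122.20, 91.03, 91.27, 51.21, 42.69, 17.51.
Standard weights: 0.42, 0.09, 0.09, 0.02, 0.15, 0.23.
Standardized rate: 0.4200×122.20 + 0.0900×91.03 + 0.0900×91.27 + 0.0200×51.21 + 0.1500×42.69 + 0.2300×17.51 = 79.1873 per 10 000.

79.19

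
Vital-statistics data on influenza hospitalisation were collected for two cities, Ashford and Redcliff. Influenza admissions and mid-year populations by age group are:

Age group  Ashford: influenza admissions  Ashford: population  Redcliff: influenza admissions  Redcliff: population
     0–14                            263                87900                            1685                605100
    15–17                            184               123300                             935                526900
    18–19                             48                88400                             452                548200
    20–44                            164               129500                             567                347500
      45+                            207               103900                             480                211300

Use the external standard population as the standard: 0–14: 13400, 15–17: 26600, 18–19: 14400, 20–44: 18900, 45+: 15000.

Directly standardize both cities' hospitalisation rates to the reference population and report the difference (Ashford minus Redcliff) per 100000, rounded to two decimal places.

Age-specific rates per 100000 for Ashford: 299.20, 149.23, 54.30, 126.64, 199.23.
For Redcliff: 278.47, 177.45, 82.45, 163.17, 227.17.
Standard total = 88300; weights = 0.1518, 0.3012, 0.1631, 0.2140, 0.1699.
Ashford: 0.1518×299.20 + 0.3012×149.23 + 0.1631×54.30 + 0.2140×126.64 + 0.1699×199.23 = 160.1665 per 100000.
Redcliff: 0.1518×278.47 + 0.3012×177.45 + 0.1631×82.45 + 0.2140×163.17 + 0.1699×227.17 = 182.6762 per 100000.
Difference = 160.1665 − 182.6762 = -22.5097.

-22.51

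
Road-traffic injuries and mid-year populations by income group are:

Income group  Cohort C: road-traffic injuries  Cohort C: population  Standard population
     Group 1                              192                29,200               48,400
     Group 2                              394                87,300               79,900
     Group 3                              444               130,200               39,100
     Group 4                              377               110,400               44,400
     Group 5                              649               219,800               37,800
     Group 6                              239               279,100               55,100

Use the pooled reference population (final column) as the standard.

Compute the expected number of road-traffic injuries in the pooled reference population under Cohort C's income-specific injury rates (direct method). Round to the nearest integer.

1123

Income-specific rates per 100,000 for Cohort C: 657.53, 451.32, 341.01, 341.49, 295.27, 85.63.
Expected road-traffic injuries = Σ (standard pop × income-specific rate ÷ 100,000)
= 48,400×657.53/100,000 + 79,900×451.32/100,000 + 39,100×341.01/100,000 + 44,400×341.49/100,000 + 37,800×295.27/100,000 + 55,100×85.63/100,000
= 318.25 + 360.60 + 133.34 + 151.62 + 111.61 + 47.18 = 1122.60.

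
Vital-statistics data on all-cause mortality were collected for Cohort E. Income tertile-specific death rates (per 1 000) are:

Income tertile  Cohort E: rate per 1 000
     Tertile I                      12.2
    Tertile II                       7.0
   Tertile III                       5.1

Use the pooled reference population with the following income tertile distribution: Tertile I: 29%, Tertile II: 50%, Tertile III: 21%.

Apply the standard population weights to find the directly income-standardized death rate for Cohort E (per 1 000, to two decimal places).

8.11

Standard weights: 0.29, 0.50, 0.21.
Standardized rate: 0.2900×12.2 + 0.5000×7.0 + 0.2100×5.1 = 8.1090 per 1 000.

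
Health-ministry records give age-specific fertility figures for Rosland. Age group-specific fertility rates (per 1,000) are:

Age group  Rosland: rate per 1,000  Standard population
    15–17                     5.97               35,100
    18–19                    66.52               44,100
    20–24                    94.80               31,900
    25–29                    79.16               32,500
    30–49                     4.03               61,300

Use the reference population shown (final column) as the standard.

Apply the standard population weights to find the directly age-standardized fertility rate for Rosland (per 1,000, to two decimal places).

43.86

Standard total = 204,900; weights = 0.1713, 0.2152, 0.1557, 0.1586, 0.2992.
Standardized rate: 0.1713×5.97 + 0.2152×66.52 + 0.1557×94.80 + 0.1586×79.16 + 0.2992×4.03 = 43.8601 per 1,000.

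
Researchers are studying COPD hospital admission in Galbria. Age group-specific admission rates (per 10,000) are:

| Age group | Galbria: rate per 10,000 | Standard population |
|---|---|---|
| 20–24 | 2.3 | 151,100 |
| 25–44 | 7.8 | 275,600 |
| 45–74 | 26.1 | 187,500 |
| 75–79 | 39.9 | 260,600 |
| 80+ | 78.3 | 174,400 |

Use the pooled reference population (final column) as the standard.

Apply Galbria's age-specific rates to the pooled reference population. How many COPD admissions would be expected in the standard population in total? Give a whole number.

Expected COPD admissions = Σ (standard pop × age-specific rate ÷ 10,000)
= 151,100×2.3/10,000 + 275,600×7.8/10,000 + 187,500×26.1/10,000 + 260,600×39.9/10,000 + 174,400×78.3/10,000
= 34.75 + 214.97 + 489.38 + 1039.79 + 1365.55 = 3144.44.

3144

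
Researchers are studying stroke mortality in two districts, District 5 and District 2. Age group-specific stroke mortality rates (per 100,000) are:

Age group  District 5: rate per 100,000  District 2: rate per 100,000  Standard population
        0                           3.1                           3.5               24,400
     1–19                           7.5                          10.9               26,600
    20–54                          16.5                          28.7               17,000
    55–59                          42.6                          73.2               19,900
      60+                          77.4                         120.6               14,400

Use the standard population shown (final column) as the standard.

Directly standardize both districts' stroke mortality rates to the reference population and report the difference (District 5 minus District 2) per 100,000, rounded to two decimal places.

-15.04

Standard total = 102,300; weights = 0.2385, 0.2600, 0.1662, 0.1945, 0.1408.
District 5: 0.2385×3.1 + 0.2600×7.5 + 0.1662×16.5 + 0.1945×42.6 + 0.1408×77.4 = 24.6133 per 100,000.
District 2: 0.2385×3.5 + 0.2600×10.9 + 0.1662×28.7 + 0.1945×73.2 + 0.1408×120.6 = 39.6536 per 100,000.
Difference = 24.6133 − 39.6536 = -15.0403.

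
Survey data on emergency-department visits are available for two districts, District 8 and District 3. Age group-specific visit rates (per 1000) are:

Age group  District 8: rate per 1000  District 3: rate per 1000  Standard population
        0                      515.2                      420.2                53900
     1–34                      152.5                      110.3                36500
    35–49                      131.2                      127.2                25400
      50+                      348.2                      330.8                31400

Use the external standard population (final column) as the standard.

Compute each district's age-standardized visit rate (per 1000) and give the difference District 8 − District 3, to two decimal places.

Standard total = 147200; weights = 0.3662, 0.2480, 0.1726, 0.2133.
District 8: 0.3662×515.2 + 0.2480×152.5 + 0.1726×131.2 + 0.2133×348.2 = 323.3797 per 1000.
District 3: 0.3662×420.2 + 0.2480×110.3 + 0.1726×127.2 + 0.2133×330.8 = 273.7278 per 1000.
Difference = 323.3797 − 273.7278 = 49.6519.

49.65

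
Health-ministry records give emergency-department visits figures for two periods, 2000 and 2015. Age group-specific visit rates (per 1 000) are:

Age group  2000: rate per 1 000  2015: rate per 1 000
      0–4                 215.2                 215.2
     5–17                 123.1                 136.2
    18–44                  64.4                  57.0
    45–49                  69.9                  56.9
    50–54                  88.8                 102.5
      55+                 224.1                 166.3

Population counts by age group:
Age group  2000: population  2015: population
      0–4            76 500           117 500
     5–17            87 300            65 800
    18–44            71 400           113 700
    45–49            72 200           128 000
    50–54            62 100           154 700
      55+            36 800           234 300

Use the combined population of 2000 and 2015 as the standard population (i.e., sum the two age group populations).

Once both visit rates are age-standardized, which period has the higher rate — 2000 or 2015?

2000

Combined standard total = 1 220 300; weights = 0.1590, 0.1255, 0.1517, 0.1641, 0.1777, 0.2222.
2000: 0.1590×215.2 + 0.1255×123.1 + 0.1517×64.4 + 0.1641×69.9 + 0.1777×88.8 + 0.2222×224.1 = 136.4543 per 1 000.
2015: 0.1590×215.2 + 0.1255×136.2 + 0.1517×57.0 + 0.1641×56.9 + 0.1777×102.5 + 0.2222×166.3 = 124.4358 per 1 000.
The crude rates (124.58 vs 126.33) would put 2015 higher, but that reflects its age composition; once standardized to a common age structure, 2000 has the higher underlying rate.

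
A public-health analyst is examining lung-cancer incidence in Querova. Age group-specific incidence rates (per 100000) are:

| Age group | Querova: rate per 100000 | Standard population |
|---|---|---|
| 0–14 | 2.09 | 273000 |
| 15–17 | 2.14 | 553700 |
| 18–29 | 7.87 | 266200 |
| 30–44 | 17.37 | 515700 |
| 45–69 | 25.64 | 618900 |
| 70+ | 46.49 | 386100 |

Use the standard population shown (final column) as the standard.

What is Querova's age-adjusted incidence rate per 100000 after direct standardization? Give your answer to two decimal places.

17.84

Standard total = 2613600; weights = 0.1045, 0.2119, 0.1019, 0.1973, 0.2368, 0.1477.
Standardized rate: 0.1045×2.09 + 0.2119×2.14 + 0.1019×7.87 + 0.1973×17.37 + 0.2368×25.64 + 0.1477×46.49 = 17.8400 per 100000.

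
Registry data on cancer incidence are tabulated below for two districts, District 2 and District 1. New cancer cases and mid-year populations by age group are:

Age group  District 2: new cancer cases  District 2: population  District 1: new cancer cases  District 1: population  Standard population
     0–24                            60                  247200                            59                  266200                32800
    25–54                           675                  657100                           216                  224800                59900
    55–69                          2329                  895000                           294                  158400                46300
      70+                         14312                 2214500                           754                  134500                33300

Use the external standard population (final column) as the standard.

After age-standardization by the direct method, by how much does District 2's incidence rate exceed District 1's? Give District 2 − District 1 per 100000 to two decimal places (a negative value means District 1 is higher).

Age-specific rates per 100000 for District 2: 24.27, 102.72, 260.22, 646.29.
For District 1: 22.16, 96.09, 185.61, 560.59.
Standard total = 172300; weights = 0.1904, 0.3476, 0.2687, 0.1933.
District 2: 0.1904×24.27 + 0.3476×102.72 + 0.2687×260.22 + 0.1933×646.29 = 235.1651 per 100000.
District 1: 0.1904×22.16 + 0.3476×96.09 + 0.2687×185.61 + 0.1933×560.59 = 195.8436 per 100000.
Difference = 235.1651 − 195.8436 = 39.3215.

39.32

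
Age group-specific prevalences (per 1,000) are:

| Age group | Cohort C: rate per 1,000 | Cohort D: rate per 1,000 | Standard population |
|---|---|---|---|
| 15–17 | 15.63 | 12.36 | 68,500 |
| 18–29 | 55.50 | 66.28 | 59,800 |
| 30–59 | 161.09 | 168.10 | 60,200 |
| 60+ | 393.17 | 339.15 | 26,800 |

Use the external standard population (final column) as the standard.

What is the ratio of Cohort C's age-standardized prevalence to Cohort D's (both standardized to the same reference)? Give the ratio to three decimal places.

Standard total = 215,300; weights = 0.3182, 0.2778, 0.2796, 0.1245.
Cohort C: 0.3182×15.63 + 0.2778×55.50 + 0.2796×161.09 + 0.1245×393.17 = 114.3712 per 1,000.
Cohort D: 0.3182×12.36 + 0.2778×66.28 + 0.2796×168.10 + 0.1245×339.15 = 111.5608 per 1,000.
Ratio = 114.3712 ÷ 111.5608 = 1.02519.

1.025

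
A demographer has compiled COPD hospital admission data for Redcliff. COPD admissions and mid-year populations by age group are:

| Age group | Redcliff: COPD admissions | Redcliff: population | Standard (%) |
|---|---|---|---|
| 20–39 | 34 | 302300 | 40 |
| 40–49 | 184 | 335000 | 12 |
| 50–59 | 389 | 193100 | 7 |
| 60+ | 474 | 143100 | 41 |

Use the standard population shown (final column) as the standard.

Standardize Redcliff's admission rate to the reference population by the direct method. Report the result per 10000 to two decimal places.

16.10

Age-specific rates per 10000 for Redcliff: 1.12, 5.49, 20.15, 33.12.
Standard weights: 0.40, 0.12, 0.07, 0.41.
Standardized rate: 0.4000×1.12 + 0.1200×5.49 + 0.0700×20.15 + 0.4100×33.12 = 16.0999 per 10000.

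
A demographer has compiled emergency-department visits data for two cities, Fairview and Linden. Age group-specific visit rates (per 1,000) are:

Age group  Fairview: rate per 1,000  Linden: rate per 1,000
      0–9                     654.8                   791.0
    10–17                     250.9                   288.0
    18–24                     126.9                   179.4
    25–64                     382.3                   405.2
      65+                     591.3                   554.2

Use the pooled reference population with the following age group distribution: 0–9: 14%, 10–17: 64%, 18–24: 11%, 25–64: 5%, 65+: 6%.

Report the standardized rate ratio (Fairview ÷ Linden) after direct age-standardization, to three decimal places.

0.871

Standard weights: 0.14, 0.64, 0.11, 0.05, 0.06.
Fairview: 0.1400×654.8 + 0.6400×250.9 + 0.1100×126.9 + 0.0500×382.3 + 0.0600×591.3 = 320.8000 per 1,000.
Linden: 0.1400×791.0 + 0.6400×288.0 + 0.1100×179.4 + 0.0500×405.2 + 0.0600×554.2 = 368.3060 per 1,000.
Ratio = 320.8000 ÷ 368.3060 = 0.87101.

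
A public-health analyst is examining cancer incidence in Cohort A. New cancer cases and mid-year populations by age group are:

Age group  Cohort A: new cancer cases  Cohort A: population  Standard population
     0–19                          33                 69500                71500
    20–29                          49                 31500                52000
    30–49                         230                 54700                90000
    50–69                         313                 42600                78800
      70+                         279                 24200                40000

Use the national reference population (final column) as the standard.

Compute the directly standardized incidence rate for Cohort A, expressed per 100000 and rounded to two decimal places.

Age-specific rates per 100000 for Cohort A: 47.48, 155.56, 420.48, 734.74, 1152.89.
Standard total = 332300; weights = 0.2152, 0.1565, 0.2708, 0.2371, 0.1204.
Standardized rate: 0.2152×47.48 + 0.1565×155.56 + 0.2708×420.48 + 0.2371×734.74 + 0.1204×1152.89 = 461.4505 per 100000.

461.45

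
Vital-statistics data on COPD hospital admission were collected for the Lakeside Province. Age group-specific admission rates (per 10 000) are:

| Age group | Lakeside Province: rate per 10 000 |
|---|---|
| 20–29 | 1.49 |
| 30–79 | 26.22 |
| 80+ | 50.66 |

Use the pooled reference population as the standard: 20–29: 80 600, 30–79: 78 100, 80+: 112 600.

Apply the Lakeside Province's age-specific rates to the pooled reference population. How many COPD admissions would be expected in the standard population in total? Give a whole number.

Expected COPD admissions = Σ (standard pop × age-specific rate ÷ 10 000)
= 80 600×1.49/10 000 + 78 100×26.22/10 000 + 112 600×50.66/10 000
= 12.01 + 204.78 + 570.43 = 787.22.

787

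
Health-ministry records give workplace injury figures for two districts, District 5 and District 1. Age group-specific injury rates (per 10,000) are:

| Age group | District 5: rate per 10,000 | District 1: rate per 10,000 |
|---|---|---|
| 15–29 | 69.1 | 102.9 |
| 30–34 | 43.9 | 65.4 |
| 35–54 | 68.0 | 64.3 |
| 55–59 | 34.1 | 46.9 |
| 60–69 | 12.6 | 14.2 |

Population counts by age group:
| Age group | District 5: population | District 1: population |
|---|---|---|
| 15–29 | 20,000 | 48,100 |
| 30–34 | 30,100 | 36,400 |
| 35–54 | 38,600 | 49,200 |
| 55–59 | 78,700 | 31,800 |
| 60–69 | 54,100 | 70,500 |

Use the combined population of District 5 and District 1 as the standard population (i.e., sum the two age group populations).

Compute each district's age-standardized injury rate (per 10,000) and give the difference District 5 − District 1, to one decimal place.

Combined standard total = 457,500; weights = 0.1489, 0.1454, 0.1919, 0.2415, 0.2723.
District 5: 0.1489×69.1 + 0.1454×43.9 + 0.1919×68.0 + 0.2415×34.1 + 0.2723×12.6 = 41.3846 per 10,000.
District 1: 0.1489×102.9 + 0.1454×65.4 + 0.1919×64.3 + 0.2415×46.9 + 0.2723×14.2 = 52.3583 per 10,000.
Difference = 41.3846 − 52.3583 = -10.9736.

-11.0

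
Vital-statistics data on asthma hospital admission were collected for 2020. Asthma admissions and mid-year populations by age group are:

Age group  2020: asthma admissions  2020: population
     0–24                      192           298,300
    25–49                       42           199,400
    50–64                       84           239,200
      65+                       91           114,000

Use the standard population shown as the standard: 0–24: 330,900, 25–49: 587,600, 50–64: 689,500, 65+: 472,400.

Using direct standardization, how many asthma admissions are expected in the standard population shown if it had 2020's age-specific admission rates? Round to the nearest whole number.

956

Age-specific rates per 10,000 for 2020: 6.44, 2.11, 3.51, 7.98.
Expected asthma admissions = Σ (standard pop × age-specific rate ÷ 10,000)
= 330,900×6.44/10,000 + 587,600×2.11/10,000 + 689,500×3.51/10,000 + 472,400×7.98/10,000
= 212.98 + 123.77 + 242.13 + 377.09 = 955.97.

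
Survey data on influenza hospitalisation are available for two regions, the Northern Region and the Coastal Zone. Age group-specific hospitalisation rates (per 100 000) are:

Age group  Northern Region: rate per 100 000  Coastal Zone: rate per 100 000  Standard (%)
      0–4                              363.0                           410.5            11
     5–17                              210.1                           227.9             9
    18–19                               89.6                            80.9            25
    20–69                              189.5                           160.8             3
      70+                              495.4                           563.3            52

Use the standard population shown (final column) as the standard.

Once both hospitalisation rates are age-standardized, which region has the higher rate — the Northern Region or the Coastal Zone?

Standard weights: 0.11, 0.09, 0.25, 0.03, 0.52.
The Northern Region: 0.1100×363.0 + 0.0900×210.1 + 0.2500×89.6 + 0.0300×189.5 + 0.5200×495.4 = 344.5320 per 100 000.
The Coastal Zone: 0.1100×410.5 + 0.0900×227.9 + 0.2500×80.9 + 0.0300×160.8 + 0.5200×563.3 = 383.6310 per 100 000.

Coastal Zone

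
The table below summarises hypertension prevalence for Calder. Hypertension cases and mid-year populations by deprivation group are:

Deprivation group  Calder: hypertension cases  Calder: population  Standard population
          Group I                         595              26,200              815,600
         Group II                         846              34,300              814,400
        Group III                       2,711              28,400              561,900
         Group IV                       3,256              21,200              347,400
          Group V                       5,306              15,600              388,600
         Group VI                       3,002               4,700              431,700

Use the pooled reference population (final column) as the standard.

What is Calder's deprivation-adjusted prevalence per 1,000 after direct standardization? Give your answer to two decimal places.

164.76

Deprivation-specific rates per 1,000 for Calder: 22.710, 24.665, 95.458, 153.585, 340.128, 638.723.
Standard total = 3,359,600; weights = 0.2428, 0.2424, 0.1673, 0.1034, 0.1157, 0.1285.
Standardized rate: 0.2428×22.710 + 0.2424×24.665 + 0.1673×95.458 + 0.1034×153.585 + 0.1157×340.128 + 0.1285×638.723 = 164.7556 per 1,000.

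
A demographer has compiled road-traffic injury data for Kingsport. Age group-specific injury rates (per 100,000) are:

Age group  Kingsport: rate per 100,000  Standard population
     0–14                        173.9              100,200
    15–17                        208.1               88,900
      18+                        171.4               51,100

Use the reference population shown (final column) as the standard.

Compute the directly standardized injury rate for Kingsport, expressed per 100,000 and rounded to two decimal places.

186.03

Standard total = 240,200; weights = 0.4172, 0.3701, 0.2127.
Standardized rate: 0.4172×173.9 + 0.3701×208.1 + 0.2127×171.4 = 186.0259 per 100,000.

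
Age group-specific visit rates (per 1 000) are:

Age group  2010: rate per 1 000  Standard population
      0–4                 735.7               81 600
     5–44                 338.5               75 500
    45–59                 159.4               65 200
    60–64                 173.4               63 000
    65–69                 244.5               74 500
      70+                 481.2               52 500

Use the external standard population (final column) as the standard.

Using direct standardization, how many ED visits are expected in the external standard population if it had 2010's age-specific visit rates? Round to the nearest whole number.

150385

Expected ED visits = Σ (standard pop × age-specific rate ÷ 1 000)
= 81 600×735.7/1 000 + 75 500×338.5/1 000 + 65 200×159.4/1 000 + 63 000×173.4/1 000 + 74 500×244.5/1 000 + 52 500×481.2/1 000
= 60033.12 + 25556.75 + 10392.88 + 10924.20 + 18215.25 + 25263.00 = 150385.20.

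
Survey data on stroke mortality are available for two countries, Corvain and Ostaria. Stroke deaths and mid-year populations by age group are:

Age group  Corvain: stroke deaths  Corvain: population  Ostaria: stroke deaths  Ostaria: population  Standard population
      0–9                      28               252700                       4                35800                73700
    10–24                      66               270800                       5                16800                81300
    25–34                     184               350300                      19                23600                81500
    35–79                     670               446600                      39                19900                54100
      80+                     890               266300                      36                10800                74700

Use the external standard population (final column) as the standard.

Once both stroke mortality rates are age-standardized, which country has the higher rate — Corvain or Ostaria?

Age-specific rates per 100000 for Corvain: 11.08, 24.37, 52.53, 150.02, 334.21.
For Ostaria: 11.17, 29.76, 80.51, 195.98, 333.33.
Standard total = 365300; weights = 0.2018, 0.2226, 0.2231, 0.1481, 0.2045.
Corvain: 0.2018×11.08 + 0.2226×24.37 + 0.2231×52.53 + 0.1481×150.02 + 0.2045×334.21 = 109.9388 per 100000.
Ostaria: 0.2018×11.17 + 0.2226×29.76 + 0.2231×80.51 + 0.1481×195.98 + 0.2045×333.33 = 124.0270 per 100000.
The crude rates (115.84 vs 96.35) would put Corvain higher, but that reflects its age composition; once standardized to a common age structure, Ostaria has the higher underlying rate.

Ostaria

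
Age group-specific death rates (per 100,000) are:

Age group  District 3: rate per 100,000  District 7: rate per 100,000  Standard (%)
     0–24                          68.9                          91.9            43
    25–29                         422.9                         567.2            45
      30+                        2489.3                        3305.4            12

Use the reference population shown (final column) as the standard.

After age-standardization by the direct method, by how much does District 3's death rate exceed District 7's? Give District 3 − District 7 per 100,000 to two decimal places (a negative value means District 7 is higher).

Standard weights: 0.43, 0.45, 0.12.
District 3: 0.4300×68.9 + 0.4500×422.9 + 0.1200×2489.3 = 518.6480 per 100,000.
District 7: 0.4300×91.9 + 0.4500×567.2 + 0.1200×3305.4 = 691.4050 per 100,000.
Difference = 518.6480 − 691.4050 = -172.7570.

-172.76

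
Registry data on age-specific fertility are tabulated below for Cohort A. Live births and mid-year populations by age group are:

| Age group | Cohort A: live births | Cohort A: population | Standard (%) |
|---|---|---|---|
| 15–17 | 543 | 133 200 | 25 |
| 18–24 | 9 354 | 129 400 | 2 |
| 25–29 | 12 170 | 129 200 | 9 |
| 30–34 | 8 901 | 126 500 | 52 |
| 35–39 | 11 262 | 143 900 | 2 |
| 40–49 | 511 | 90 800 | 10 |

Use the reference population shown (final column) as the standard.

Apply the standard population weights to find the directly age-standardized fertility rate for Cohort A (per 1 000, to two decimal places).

49.66

Age-specific rates per 1 000 for Cohort A: 4.077, 72.287, 94.195, 70.364, 78.263, 5.628.
Standard weights: 0.25, 0.02, 0.09, 0.52, 0.02, 0.10.
Standardized rate: 0.2500×4.077 + 0.0200×72.287 + 0.0900×94.195 + 0.5200×70.364 + 0.0200×78.263 + 0.1000×5.628 = 49.6596 per 1 000.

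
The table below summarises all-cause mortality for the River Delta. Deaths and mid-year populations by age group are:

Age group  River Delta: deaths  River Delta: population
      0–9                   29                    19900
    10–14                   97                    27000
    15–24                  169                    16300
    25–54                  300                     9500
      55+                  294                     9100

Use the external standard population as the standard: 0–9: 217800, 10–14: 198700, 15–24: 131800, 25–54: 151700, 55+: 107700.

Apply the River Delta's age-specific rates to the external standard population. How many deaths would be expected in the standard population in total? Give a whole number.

10668

Age-specific rates per 100000 for the River Delta: 145.73, 359.26, 1036.81, 3157.89, 3230.77.
Expected deaths = Σ (standard pop × age-specific rate ÷ 100000)
= 217800×145.73/100000 + 198700×359.26/100000 + 131800×1036.81/100000 + 151700×3157.89/100000 + 107700×3230.77/100000
= 317.40 + 713.85 + 1366.52 + 4790.53 + 3479.54 = 10667.83.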